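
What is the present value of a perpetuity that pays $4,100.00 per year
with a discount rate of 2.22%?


Formula: PV = C / r
Substituting: PV = $4,100.00 / 0.0222
PV = $184,684.68

$184,684.68


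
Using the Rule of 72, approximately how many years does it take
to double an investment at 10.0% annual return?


Formula: Years ≈ 72 / r
Substituting: Years ≈ 72 / 10.0
Years ≈ 7.2

7.2 years


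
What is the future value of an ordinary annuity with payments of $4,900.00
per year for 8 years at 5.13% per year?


Formula: FV = PMT * ((1+r)^n - 1) / r
Growth factor: (1 + 0.0513)^8 = 1.492153
Numerator: 1.492153 - 1 = 0.492153
FV = $4,900.00 * 0.492153 / 0.0513 = $47,008.75

$47,008.75


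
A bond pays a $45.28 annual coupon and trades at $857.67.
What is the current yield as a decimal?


Formula: Current yield = annual coupon / price
Substituting: CY = $45.28 / $857.67
CY = 0.052794

0.052794


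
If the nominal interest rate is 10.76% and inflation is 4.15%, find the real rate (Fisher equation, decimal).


Formula: (1 + r_real) = (1 + r_nom) / (1 + inflation)
Substituting: (1 + r_real) = 1.1076 / 1.0415
(1 + r_real) = 1.063466
r_real = 1.063466 - 1 = 0.063466

0.063466


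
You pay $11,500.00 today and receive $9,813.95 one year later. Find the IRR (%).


Formula: IRR = C1/C0 - 1
Substituting: IRR = $9,813.95 / $11,500.00 - 1
Ratio: 0.853387 - 1 = -0.146613
IRR = -14.6613%

-14.6613%


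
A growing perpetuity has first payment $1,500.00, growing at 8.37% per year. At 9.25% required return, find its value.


Formula: PV = C / (r - g)
Spread: r - g = 0.0925 - 0.0837 = 0.0088
Substituting: PV = $1,500.00 / 0.0088
PV = $170,454.55

$170,454.55


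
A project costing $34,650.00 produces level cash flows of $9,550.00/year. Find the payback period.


Formula: Payback = investment / annual cash flow
Substituting: Payback = $34,650.00 / $9,550.00
Payback = 3.6283 years

3.6283 years


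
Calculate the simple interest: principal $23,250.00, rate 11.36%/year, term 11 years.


Formula: I = P * r * t
Substituting: I = $23,250.00 * 0.1136 * 11
Step: I = $23,250.00 * 1.2496
I = $29,053.20

$29,053.20


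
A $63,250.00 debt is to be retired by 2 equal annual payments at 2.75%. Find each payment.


Formula: PMT = PV * r / (1 - (1+r)^(-n))
Denominator: 1 - (1 + 0.0275)^(-2) = 0.052812
Numerator: $63,250.00 * 0.0275 = 1739.375
PMT = 1739.375 / 0.052812 = $32,935.43

$32,935.43


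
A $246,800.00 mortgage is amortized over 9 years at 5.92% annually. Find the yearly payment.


Formula: PMT = PV * r / (1 - (1+r)^(-n))
Denominator: 1 - (1 + 0.0592)^(-9) = 0.404066
Numerator: $246,800.00 * 0.0592 = 14610.56
PMT = 14610.56 / 0.404066 = $36,158.86

$36,158.86


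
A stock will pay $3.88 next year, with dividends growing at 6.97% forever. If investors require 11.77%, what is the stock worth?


Formula: P = D1 / (r - g)
Spread: r - g = 0.1177 - 0.0697 = 0.048
Substituting: P = $3.88 / 0.048
P = $80.83

$80.83


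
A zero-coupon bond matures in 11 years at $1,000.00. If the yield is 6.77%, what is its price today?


Formula: Price = FV / (1 + r)^n
Substituting: Price = $1,000.00 / (1 + 0.0677)^11
Discount factor: (1.0677)^11 = 2.055614
Price = $1,000.00 / 2.055614 = $486.47

$486.47


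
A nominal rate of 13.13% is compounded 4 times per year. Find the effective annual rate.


Formula: EAR = (1 + r/m)^m - 1
Period rate: r/m = 0.1313 / 4 = 0.032825
Compounding: (1 + 0.032825)^4 = 1.137908
EAR = 1.137908 - 1 = 0.137908

0.137908


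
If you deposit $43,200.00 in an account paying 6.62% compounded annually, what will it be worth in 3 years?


Formula: FV = P * (1 + r)^n
Substituting: FV = $43,200.00 * (1 + 0.0662)^3
Growth factor: (1.0662)^3 = 1.212037
FV = $43,200.00 * 1.212037 = $52,360.02

$52,360.02


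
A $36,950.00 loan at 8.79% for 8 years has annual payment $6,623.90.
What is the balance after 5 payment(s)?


Formula: Balance = PV*(1+r)^k - PMT*((1+r)^k - 1)/r
Growth: (1 + 0.0879)^5 = 1.523859
Accumulated factor: ((1+r)^k - 1)/r = 5.95972
Balance = $36,950.00 * 1.523859 - $6,623.90 * 5.95972
Balance = $16,830.02

$16,830.02


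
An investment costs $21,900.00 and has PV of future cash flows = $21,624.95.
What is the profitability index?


Formula: PI = PV(cash flows) / initial investment
Substituting: PI = $21,624.95 / $21,900.00
PI = 0.9874

0.9874


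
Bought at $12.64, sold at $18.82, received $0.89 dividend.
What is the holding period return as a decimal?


Formula: HPR = (P1 - P0 + D) / P0
Gain: $18.82 - $12.64 + $0.89 = $7.07
HPR = $7.07 / $12.64 = 0.5593

0.5593


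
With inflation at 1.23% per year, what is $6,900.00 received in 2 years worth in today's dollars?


Formula: Real value = nominal / (1 + inflation)^years
Price level: (1 + 0.0123)^2 = 1.024751
Real value = $6,900.00 / 1.024751 = $6,733.34

$6,733.34


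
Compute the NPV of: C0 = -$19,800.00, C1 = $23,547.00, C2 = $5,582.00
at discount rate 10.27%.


Formula: NPV = C0 + C1/(1+r) + C2/(1+r)^2
Discount C1: $23,547.00 / (1 + 0.1027) = $21,353.95
Discount C2: $5,582.00 / (1 + 0.1027)^2 = $4,590.66
NPV = -$19,800.00 + $21,353.95 + $4,590.66 = $6,144.61

$6,144.61


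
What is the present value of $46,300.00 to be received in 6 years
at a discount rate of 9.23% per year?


Formula: PV = FV / (1 + r)^n
Substituting: PV = $46,300.00 / (1 + 0.0923)^6
Discount factor: (1.0923)^6 = 1.698445
PV = $46,300.00 / 1.698445 = $27,260.22

$27,260.22


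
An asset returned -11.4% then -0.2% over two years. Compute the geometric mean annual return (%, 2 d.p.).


Formula: Geometric mean = ((1+r1)*(1+r2))^(1/2) - 1
Product: (1 + -0.114) * (1 + -0.002) = 0.886 * 0.998 = 0.884228
Square root: 0.884228^0.5 = 0.940334
Geometric mean = 0.940334 - 1 = -0.059666
As percentage: -5.97%

-5.97%


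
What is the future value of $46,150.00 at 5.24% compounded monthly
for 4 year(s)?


Formula: FV = P * (1 + r/m)^(m*t)
Period rate: r/m = 0.0524 / 12 = 0.004367
Total periods: m*t = 12 * 4 = 48
Growth factor: (1 + 0.004367)^48 = 1.232622
FV = $46,150.00 * 1.232622 = $56,885.51

$56,885.51


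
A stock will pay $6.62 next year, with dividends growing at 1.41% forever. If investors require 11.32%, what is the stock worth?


Formula: P = D1 / (r - g)
Spread: r - g = 0.1132 - 0.0141 = 0.0991
Substituting: P = $6.62 / 0.0991
P = $66.80

$66.80


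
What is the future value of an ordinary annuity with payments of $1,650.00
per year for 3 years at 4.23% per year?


Formula: FV = PMT * ((1+r)^n - 1) / r
Growth factor: (1 + 0.0423)^3 = 1.132344
Numerator: 1.132344 - 1 = 0.132344
FV = $1,650.00 * 0.132344 / 0.0423 = $5,162.34

$5,162.34


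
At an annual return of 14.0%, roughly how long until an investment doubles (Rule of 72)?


Formula: Years ≈ 72 / r
Substituting: Years ≈ 72 / 14.0
Years ≈ 5.1

5.1 years


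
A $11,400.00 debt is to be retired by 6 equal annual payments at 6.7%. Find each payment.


Formula: PMT = PV * r / (1 - (1+r)^(-n))
Denominator: 1 - (1 + 0.067)^(-6) = 0.322337
Numerator: $11,400.00 * 0.067 = 763.8
PMT = 763.8 / 0.322337 = $2,369.57

$2,369.57


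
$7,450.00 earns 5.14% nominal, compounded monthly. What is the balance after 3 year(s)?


Formula: FV = P * (1 + r/m)^(m*t)
Period rate: r/m = 0.0514 / 12 = 0.004283
Total periods: m*t = 12 * 3 = 36
Growth factor: (1 + 0.004283)^36 = 1.16634
FV = $7,450.00 * 1.16634 = $8,689.23

$8,689.23


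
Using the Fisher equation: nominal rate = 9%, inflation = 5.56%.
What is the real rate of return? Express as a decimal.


Formula: (1 + r_real) = (1 + r_nom) / (1 + inflation)
Substituting: (1 + r_real) = 1.09 / 1.0556
(1 + r_real) = 1.032588
r_real = 1.032588 - 1 = 0.032588

0.032588


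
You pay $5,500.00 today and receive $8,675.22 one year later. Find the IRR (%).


Formula: IRR = C1/C0 - 1
Substituting: IRR = $8,675.22 / $5,500.00 - 1
Ratio: 1.577313 - 1 = 0.577313
IRR = 57.7313%

57.7313%


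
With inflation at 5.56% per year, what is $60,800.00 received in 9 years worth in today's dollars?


Formula: Real value = nominal / (1 + inflation)^years
Price level: (1 + 0.0556)^9 = 1.6274
Real value = $60,800.00 / 1.6274 = $37,360.20

$37,360.20


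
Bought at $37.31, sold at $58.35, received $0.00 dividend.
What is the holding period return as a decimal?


Formula: HPR = (P1 - P0 + D) / P0
Gain: $58.35 - $37.31 + $0.00 = $21.04
HPR = $21.04 / $37.31 = 0.5639

0.5639


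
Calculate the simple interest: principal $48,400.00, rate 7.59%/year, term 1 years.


Formula: I = P * r * t
Substituting: I = $48,400.00 * 0.0759 * 1
Step: I = $48,400.00 * 0.0759
I = $3,673.56

$3,673.56


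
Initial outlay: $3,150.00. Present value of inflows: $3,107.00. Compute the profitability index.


Formula: PI = PV(cash flows) / initial investment
Substituting: PI = $3,107.00 / $3,150.00
PI = 0.9863

0.9863


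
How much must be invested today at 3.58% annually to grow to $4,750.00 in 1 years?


Formula: PV = FV / (1 + r)^n
Substituting: PV = $4,750.00 / (1 + 0.0358)^1
Discount factor: (1.0358)^1 = 1.0358
PV = $4,750.00 / 1.0358 = $4,585.83

$4,585.83


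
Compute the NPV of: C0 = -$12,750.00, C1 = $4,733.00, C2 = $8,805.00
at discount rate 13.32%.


Formula: NPV = C0 + C1/(1+r) + C2/(1+r)^2
Discount C1: $4,733.00 / (1 + 0.1332) = $4,176.67
Discount C2: $8,805.00 / (1 + 0.1332)^2 = $6,856.72
NPV = -$12,750.00 + $4,176.67 + $6,856.72 = -$1,716.62

-$1,716.62


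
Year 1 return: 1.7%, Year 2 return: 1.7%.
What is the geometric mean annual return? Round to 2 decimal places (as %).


Formula: Geometric mean = ((1+r1)*(1+r2))^(1/2) - 1
Product: (1 + 0.017) * (1 + 0.017) = 1.017 * 1.017 = 1.034289
Square root: 1.034289^0.5 = 1.017
Geometric mean = 1.017 - 1 = 0.017
As percentage: 1.70%

1.70%


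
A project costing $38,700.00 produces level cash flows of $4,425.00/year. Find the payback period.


Formula: Payback = investment / annual cash flow
Substituting: Payback = $38,700.00 / $4,425.00
Payback = 8.7458 years

8.7458 years


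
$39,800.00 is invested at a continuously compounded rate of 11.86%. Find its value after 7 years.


Formula: FV = P * e^(r*t)
Exponent: r*t = 0.1186 * 7 = 0.8302
e^(0.8302) = 2.293777
FV = $39,800.00 * 2.293777 = $91,292.34

$91,292.34


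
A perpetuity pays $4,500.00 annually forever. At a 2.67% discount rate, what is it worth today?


Formula: PV = C / r
Substituting: PV = $4,500.00 / 0.0267
PV = $168,539.33

$168,539.33


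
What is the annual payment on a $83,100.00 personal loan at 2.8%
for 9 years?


Formula: PMT = PV * r / (1 - (1+r)^(-n))
Denominator: 1 - (1 + 0.028)^(-9) = 0.220059
Numerator: $83,100.00 * 0.028 = 2326.8
PMT = 2326.8 / 0.220059 = $10,573.55

$10,573.55


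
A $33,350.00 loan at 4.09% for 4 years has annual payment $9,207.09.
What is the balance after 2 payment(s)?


Formula: Balance = PV*(1+r)^k - PMT*((1+r)^k - 1)/r
Growth: (1 + 0.0409)^2 = 1.083473
Accumulated factor: ((1+r)^k - 1)/r = 2.0409
Balance = $33,350.00 * 1.083473 - $9,207.09 * 2.0409
Balance = $17,343.07

$17,343.07


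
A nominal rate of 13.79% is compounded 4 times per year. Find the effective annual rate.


Formula: EAR = (1 + r/m)^m - 1
Period rate: r/m = 0.1379 / 4 = 0.034475
Compounding: (1 + 0.034475)^4 = 1.145196
EAR = 1.145196 - 1 = 0.145196

0.145196


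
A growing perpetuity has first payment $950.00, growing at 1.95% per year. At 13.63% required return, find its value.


Formula: PV = C / (r - g)
Spread: r - g = 0.1363 - 0.0195 = 0.1168
Substituting: PV = $950.00 / 0.1168
PV = $8,133.56

$8,133.56


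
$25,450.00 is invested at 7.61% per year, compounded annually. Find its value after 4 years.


Formula: FV = P * (1 + r)^n
Substituting: FV = $25,450.00 * (1 + 0.0761)^4
Growth factor: (1.0761)^4 = 1.340944
FV = $25,450.00 * 1.340944 = $34,127.02

$34,127.02


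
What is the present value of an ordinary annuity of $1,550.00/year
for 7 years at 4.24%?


Formula: PV = PMT * (1 - (1+r)^(-n)) / r
Discount factor: (1 + 0.0424)^(-7) = 0.747755
Bracket: 1 - 0.747755 = 0.252245
PV = $1,550.00 * 0.252245 / 0.0424 = $9,221.23

$9,221.23


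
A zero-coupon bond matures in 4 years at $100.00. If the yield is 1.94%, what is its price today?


Formula: Price = FV / (1 + r)^n
Substituting: Price = $100.00 / (1 + 0.0194)^4
Discount factor: (1.0194)^4 = 1.079888
Price = $100.00 / 1.079888 = $92.60

$92.60


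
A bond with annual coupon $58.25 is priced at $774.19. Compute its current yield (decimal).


Formula: Current yield = annual coupon / price
Substituting: CY = $58.25 / $774.19
CY = 0.07524

0.07524


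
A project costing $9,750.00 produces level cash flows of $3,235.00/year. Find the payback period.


Formula: Payback = investment / annual cash flow
Substituting: Payback = $9,750.00 / $3,235.00
Payback = 3.0139 years

3.0139 years


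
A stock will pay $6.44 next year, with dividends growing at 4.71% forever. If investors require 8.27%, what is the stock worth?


Formula: P = D1 / (r - g)
Spread: r - g = 0.0827 - 0.0471 = 0.0356
Substituting: P = $6.44 / 0.0356
P = $180.90

$180.90


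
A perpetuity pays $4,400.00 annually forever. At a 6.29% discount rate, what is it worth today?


Formula: PV = C / r
Substituting: PV = $4,400.00 / 0.0629
PV = $69,952.31

$69,952.31


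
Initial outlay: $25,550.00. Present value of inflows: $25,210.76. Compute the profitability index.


Formula: PI = PV(cash flows) / initial investment
Substituting: PI = $25,210.76 / $25,550.00
PI = 0.9867

0.9867


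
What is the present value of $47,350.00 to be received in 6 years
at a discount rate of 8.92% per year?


Formula: PV = FV / (1 + r)^n
Substituting: PV = $47,350.00 / (1 + 0.0892)^6
Discount factor: (1.0892)^6 = 1.669728
PV = $47,350.00 / 1.669728 = $28,357.91

$28,357.91


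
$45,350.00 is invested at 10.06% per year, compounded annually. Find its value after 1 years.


Formula: FV = P * (1 + r)^n
Substituting: FV = $45,350.00 * (1 + 0.1006)^1
Growth factor: (1.1006)^1 = 1.1006
FV = $45,350.00 * 1.1006 = $49,912.21

$49,912.21


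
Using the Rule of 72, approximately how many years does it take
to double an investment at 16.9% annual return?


Formula: Years ≈ 72 / r
Substituting: Years ≈ 72 / 16.9
Years ≈ 4.3

4.3 years


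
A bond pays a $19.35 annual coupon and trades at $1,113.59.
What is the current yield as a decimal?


Formula: Current yield = annual coupon / price
Substituting: CY = $19.35 / $1,113.59
CY = 0.017376

0.017376


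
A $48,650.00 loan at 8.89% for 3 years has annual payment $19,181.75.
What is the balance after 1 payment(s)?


Formula: Balance = PV*(1+r)^k - PMT*((1+r)^k - 1)/r
Growth: (1 + 0.0889)^1 = 1.0889
Accumulated factor: ((1+r)^k - 1)/r = 1.0
Balance = $48,650.00 * 1.0889 - $19,181.75 * 1.0
Balance = $33,793.24

$33,793.24


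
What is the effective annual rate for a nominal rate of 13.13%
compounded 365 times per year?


Formula: EAR = (1 + r/m)^m - 1
Period rate: r/m = 0.1313 / 365 = 0.00036
Compounding: (1 + 0.00036)^365 = 1.140283
EAR = 1.140283 - 1 = 0.140283

0.140283


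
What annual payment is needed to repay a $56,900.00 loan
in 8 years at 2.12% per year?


Formula: PMT = PV * r / (1 - (1+r)^(-n))
Denominator: 1 - (1 + 0.0212)^(-8) = 0.1545
Numerator: $56,900.00 * 0.0212 = 1206.28
PMT = 1206.28 / 0.1545 = $7,807.63

$7,807.63


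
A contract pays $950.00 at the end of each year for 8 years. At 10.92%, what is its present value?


Formula: PV = PMT * (1 - (1+r)^(-n)) / r
Discount factor: (1 + 0.1092)^(-8) = 0.436437
Bracket: 1 - 0.436437 = 0.563563
PV = $950.00 * 0.563563 / 0.1092 = $4,902.80

$4,902.80


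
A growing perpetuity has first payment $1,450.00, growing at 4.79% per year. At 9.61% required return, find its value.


Formula: PV = C / (r - g)
Spread: r - g = 0.0961 - 0.0479 = 0.0482
Substituting: PV = $1,450.00 / 0.0482
PV = $30,082.99

$30,082.99


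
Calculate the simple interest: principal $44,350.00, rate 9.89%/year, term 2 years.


Formula: I = P * r * t
Substituting: I = $44,350.00 * 0.0989 * 2
Step: I = $44,350.00 * 0.1978
I = $8,772.43

$8,772.43


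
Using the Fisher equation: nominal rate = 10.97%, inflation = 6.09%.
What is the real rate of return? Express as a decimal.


Formula: (1 + r_real) = (1 + r_nom) / (1 + inflation)
Substituting: (1 + r_real) = 1.1097 / 1.0609
(1 + r_real) = 1.045999
r_real = 1.045999 - 1 = 0.045999

0.045999


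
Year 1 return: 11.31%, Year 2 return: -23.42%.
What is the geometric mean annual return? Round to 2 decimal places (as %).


Formula: Geometric mean = ((1+r1)*(1+r2))^(1/2) - 1
Product: (1 + 0.1131) * (1 + -0.2342) = 1.1131 * 0.7658 = 0.852412
Square root: 0.852412^0.5 = 0.923262
Geometric mean = 0.923262 - 1 = -0.076738
As percentage: -7.67%

-7.67%


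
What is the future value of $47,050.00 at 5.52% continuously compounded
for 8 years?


Formula: FV = P * e^(r*t)
Exponent: r*t = 0.0552 * 8 = 0.4416
e^(0.4416) = 1.555194
FV = $47,050.00 * 1.555194 = $73,171.86

$73,171.86


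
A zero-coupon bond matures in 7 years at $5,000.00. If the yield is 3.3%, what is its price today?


Formula: Price = FV / (1 + r)^n
Substituting: Price = $5,000.00 / (1 + 0.033)^7
Discount factor: (1.033)^7 = 1.255169
Price = $5,000.00 / 1.255169 = $3,983.53

$3,983.53


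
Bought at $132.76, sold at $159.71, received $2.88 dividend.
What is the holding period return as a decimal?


Formula: HPR = (P1 - P0 + D) / P0
Gain: $159.71 - $132.76 + $2.88 = $29.83
HPR = $29.83 / $132.76 = 0.2247

0.2247


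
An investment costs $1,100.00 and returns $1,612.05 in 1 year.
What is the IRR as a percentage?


Formula: IRR = C1/C0 - 1
Substituting: IRR = $1,612.05 / $1,100.00 - 1
Ratio: 1.4655 - 1 = 0.4655
IRR = 46.55%

46.55%


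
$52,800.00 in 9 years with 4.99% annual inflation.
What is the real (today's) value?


Formula: Real value = nominal / (1 + inflation)^years
Price level: (1 + 0.0499)^9 = 1.549999
Real value = $52,800.00 / 1.549999 = $34,064.54

$34,064.54


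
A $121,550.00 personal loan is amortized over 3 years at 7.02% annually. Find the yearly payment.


Formula: PMT = PV * r / (1 - (1+r)^(-n))
Denominator: 1 - (1 + 0.0702)^(-3) = 0.18416
Numerator: $121,550.00 * 0.0702 = 8532.81
PMT = 8532.81 / 0.18416 = $46,333.76

$46,333.76


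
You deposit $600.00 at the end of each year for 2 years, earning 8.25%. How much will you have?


Formula: FV = PMT * ((1+r)^n - 1) / r
Growth factor: (1 + 0.0825)^2 = 1.171806
Numerator: 1.171806 - 1 = 0.171806
FV = $600.00 * 0.171806 / 0.0825 = $1,249.50

$1,249.50


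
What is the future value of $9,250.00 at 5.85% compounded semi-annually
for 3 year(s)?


Formula: FV = P * (1 + r/m)^(m*t)
Period rate: r/m = 0.0585 / 2 = 0.02925
Total periods: m*t = 2 * 3 = 6
Growth factor: (1 + 0.02925)^6 = 1.188845
FV = $9,250.00 * 1.188845 = $10,996.82

$10,996.82


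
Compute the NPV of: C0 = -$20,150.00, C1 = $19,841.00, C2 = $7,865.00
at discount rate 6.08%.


Formula: NPV = C0 + C1/(1+r) + C2/(1+r)^2
Discount C1: $19,841.00 / (1 + 0.0608) = $18,703.81
Discount C2: $7,865.00 / (1 + 0.0608)^2 = $6,989.27
NPV = -$20,150.00 + $18,703.81 + $6,989.27 = $5,543.08

$5,543.08


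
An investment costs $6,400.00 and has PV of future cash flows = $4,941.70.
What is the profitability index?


Formula: PI = PV(cash flows) / initial investment
Substituting: PI = $4,941.70 / $6,400.00
PI = 0.7721

0.7721


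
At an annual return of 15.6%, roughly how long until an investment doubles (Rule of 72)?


Formula: Years ≈ 72 / r
Substituting: Years ≈ 72 / 15.6
Years ≈ 4.6

4.6 years


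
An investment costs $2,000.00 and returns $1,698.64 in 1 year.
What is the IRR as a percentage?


Formula: IRR = C1/C0 - 1
Substituting: IRR = $1,698.64 / $2,000.00 - 1
Ratio: 0.84932 - 1 = -0.15068
IRR = -15.068%

-15.068%


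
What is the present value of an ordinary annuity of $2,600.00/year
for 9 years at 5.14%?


Formula: PV = PMT * (1 - (1+r)^(-n)) / r
Discount factor: (1 + 0.0514)^(-9) = 0.636925
Bracket: 1 - 0.636925 = 0.363075
PV = $2,600.00 * 0.363075 / 0.0514 = $18,365.67

$18,365.67


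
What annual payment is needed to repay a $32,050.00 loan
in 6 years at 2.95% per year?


Formula: PMT = PV * r / (1 - (1+r)^(-n))
Denominator: 1 - (1 + 0.0295)^(-6) = 0.160072
Numerator: $32,050.00 * 0.0295 = 945.475
PMT = 945.475 / 0.160072 = $5,906.55

$5,906.55


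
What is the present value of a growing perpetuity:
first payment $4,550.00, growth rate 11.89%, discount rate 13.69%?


Formula: PV = C / (r - g)
Spread: r - g = 0.1369 - 0.1189 = 0.018
Substituting: PV = $4,550.00 / 0.018
PV = $252,777.78

$252,777.78


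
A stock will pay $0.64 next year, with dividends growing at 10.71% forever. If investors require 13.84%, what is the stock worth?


Formula: P = D1 / (r - g)
Spread: r - g = 0.1384 - 0.1071 = 0.0313
Substituting: P = $0.64 / 0.0313
P = $20.45

$20.45


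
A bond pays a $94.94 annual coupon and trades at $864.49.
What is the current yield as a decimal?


Formula: Current yield = annual coupon / price
Substituting: CY = $94.94 / $864.49
CY = 0.109822

0.109822


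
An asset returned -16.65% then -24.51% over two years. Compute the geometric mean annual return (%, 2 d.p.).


Formula: Geometric mean = ((1+r1)*(1+r2))^(1/2) - 1
Product: (1 + -0.1665) * (1 + -0.2451) = 0.8335 * 0.7549 = 0.629209
Square root: 0.629209^0.5 = 0.793227
Geometric mean = 0.793227 - 1 = -0.206773
As percentage: -20.68%

-20.68%


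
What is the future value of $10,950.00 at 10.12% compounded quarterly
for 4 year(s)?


Formula: FV = P * (1 + r/m)^(m*t)
Period rate: r/m = 0.1012 / 4 = 0.0253
Total periods: m*t = 4 * 4 = 16
Growth factor: (1 + 0.0253)^16 = 1.491473
FV = $10,950.00 * 1.491473 = $16,331.63

$16,331.63


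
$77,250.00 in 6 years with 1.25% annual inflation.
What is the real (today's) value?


Formula: Real value = nominal / (1 + inflation)^years
Price level: (1 + 0.0125)^6 = 1.077383
Real value = $77,250.00 / 1.077383 = $71,701.51

$71,701.51


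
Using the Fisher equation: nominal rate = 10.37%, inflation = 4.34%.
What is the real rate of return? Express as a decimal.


Formula: (1 + r_real) = (1 + r_nom) / (1 + inflation)
Substituting: (1 + r_real) = 1.1037 / 1.0434
(1 + r_real) = 1.057792
r_real = 1.057792 - 1 = 0.057792

0.057792


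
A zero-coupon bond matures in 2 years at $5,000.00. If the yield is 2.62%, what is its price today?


Formula: Price = FV / (1 + r)^n
Substituting: Price = $5,000.00 / (1 + 0.0262)^2
Discount factor: (1.0262)^2 = 1.053086
Price = $5,000.00 / 1.053086 = $4,747.95

$4,747.95


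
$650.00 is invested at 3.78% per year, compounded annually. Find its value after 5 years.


Formula: FV = P * (1 + r)^n
Substituting: FV = $650.00 * (1 + 0.0378)^5
Growth factor: (1.0378)^5 = 1.203839
FV = $650.00 * 1.203839 = $782.50

$782.50


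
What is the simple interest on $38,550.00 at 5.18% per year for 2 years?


Formula: I = P * r * t
Substituting: I = $38,550.00 * 0.0518 * 2
Step: I = $38,550.00 * 0.1036
I = $3,993.78

$3,993.78


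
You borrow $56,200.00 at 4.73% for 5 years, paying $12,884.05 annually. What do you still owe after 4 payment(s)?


Formula: Balance = PV*(1+r)^k - PMT*((1+r)^k - 1)/r
Growth: (1 + 0.0473)^4 = 1.203052
Accumulated factor: ((1+r)^k - 1)/r = 4.292855
Balance = $56,200.00 * 1.203052 - $12,884.05 * 4.292855
Balance = $12,302.17

$12,302.17


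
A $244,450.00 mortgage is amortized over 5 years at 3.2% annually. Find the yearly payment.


Formula: PMT = PV * r / (1 - (1+r)^(-n))
Denominator: 1 - (1 + 0.032)^(-5) = 0.145717
Numerator: $244,450.00 * 0.032 = 7822.4
PMT = 7822.4 / 0.145717 = $53,681.96

$53,681.96


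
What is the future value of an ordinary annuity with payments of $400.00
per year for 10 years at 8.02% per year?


Formula: FV = PMT * ((1+r)^n - 1) / r
Growth factor: (1 + 0.0802)^10 = 2.162926
Numerator: 2.162926 - 1 = 1.162926
FV = $400.00 * 1.162926 / 0.0802 = $5,800.13

$5,800.13


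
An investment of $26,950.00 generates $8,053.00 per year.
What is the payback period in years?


Formula: Payback = investment / annual cash flow
Substituting: Payback = $26,950.00 / $8,053.00
Payback = 3.3466 years

3.3466 years


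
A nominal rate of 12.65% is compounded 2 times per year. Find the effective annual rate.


Formula: EAR = (1 + r/m)^m - 1
Period rate: r/m = 0.1265 / 2 = 0.06325
Compounding: (1 + 0.06325)^2 = 1.130501
EAR = 1.130501 - 1 = 0.130501

0.130501


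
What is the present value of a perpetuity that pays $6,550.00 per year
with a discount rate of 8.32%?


Formula: PV = C / r
Substituting: PV = $6,550.00 / 0.0832
PV = $78,725.96

$78,725.96


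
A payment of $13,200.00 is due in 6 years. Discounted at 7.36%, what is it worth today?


Formula: PV = FV / (1 + r)^n
Substituting: PV = $13,200.00 / (1 + 0.0736)^6
Discount factor: (1.0736)^6 = 1.531281
PV = $13,200.00 / 1.531281 = $8,620.23

$8,620.23


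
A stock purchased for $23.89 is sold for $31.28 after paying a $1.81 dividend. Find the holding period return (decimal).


Formula: HPR = (P1 - P0 + D) / P0
Gain: $31.28 - $23.89 + $1.81 = $9.20
HPR = $9.20 / $23.89 = 0.3851

0.3851


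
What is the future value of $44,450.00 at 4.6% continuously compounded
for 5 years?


Formula: FV = P * e^(r*t)
Exponent: r*t = 0.046 * 5 = 0.23
e^(0.23) = 1.2586
FV = $44,450.00 * 1.2586 = $55,944.77

$55,944.77


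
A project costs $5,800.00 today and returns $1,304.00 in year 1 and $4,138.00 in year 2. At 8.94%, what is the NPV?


Formula: NPV = C0 + C1/(1+r) + C2/(1+r)^2
Discount C1: $1,304.00 / (1 + 0.0894) = $1,196.99
Discount C2: $4,138.00 / (1 + 0.0894)^2 = $3,486.71
NPV = -$5,800.00 + $1,196.99 + $3,486.71 = -$1,116.30

-$1,116.30


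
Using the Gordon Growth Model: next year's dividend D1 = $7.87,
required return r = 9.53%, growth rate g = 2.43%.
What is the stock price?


Formula: P = D1 / (r - g)
Spread: r - g = 0.0953 - 0.0243 = 0.071
Substituting: P = $7.87 / 0.071
P = $110.85

$110.85


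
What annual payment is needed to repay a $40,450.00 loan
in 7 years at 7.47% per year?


Formula: PMT = PV * r / (1 - (1+r)^(-n))
Denominator: 1 - (1 + 0.0747)^(-7) = 0.396066
Numerator: $40,450.00 * 0.0747 = 3021.615
PMT = 3021.615 / 0.396066 = $7,629.06

$7,629.06


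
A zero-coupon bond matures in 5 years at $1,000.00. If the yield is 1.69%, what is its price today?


Formula: Price = FV / (1 + r)^n
Substituting: Price = $1,000.00 / (1 + 0.0169)^5
Discount factor: (1.0169)^5 = 1.087405
Price = $1,000.00 / 1.087405 = $919.62

$919.62


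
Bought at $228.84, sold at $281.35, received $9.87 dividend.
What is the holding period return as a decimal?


Formula: HPR = (P1 - P0 + D) / P0
Gain: $281.35 - $228.84 + $9.87 = $62.38
HPR = $62.38 / $228.84 = 0.2726

0.2726


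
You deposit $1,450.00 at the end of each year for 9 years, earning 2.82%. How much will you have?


Formula: FV = PMT * ((1+r)^n - 1) / r
Growth factor: (1 + 0.0282)^9 = 1.284394
Numerator: 1.284394 - 1 = 0.284394
FV = $1,450.00 * 0.284394 / 0.0282 = $14,623.12

$14,623.12


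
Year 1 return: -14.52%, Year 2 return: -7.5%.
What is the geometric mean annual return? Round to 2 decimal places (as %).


Formula: Geometric mean = ((1+r1)*(1+r2))^(1/2) - 1
Product: (1 + -0.1452) * (1 + -0.075) = 0.8548 * 0.925 = 0.79069
Square root: 0.79069^0.5 = 0.889208
Geometric mean = 0.889208 - 1 = -0.110792
As percentage: -11.08%

-11.08%


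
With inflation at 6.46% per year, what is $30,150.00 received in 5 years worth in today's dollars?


Formula: Real value = nominal / (1 + inflation)^years
Price level: (1 + 0.0646)^5 = 1.367516
Real value = $30,150.00 / 1.367516 = $22,047.28

$22,047.28


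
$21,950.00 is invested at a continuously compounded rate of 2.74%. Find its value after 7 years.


Formula: FV = P * e^(r*t)
Exponent: r*t = 0.0274 * 7 = 0.1918
e^(0.1918) = 1.211428
FV = $21,950.00 * 1.211428 = $26,590.85

$26,590.85


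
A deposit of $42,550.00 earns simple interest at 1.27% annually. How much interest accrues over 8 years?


Formula: I = P * r * t
Substituting: I = $42,550.00 * 0.0127 * 8
Step: I = $42,550.00 * 0.1016
I = $4,323.08

$4,323.08


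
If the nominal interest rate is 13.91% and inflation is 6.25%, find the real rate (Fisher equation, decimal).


Formula: (1 + r_real) = (1 + r_nom) / (1 + inflation)
Substituting: (1 + r_real) = 1.1391 / 1.0625
(1 + r_real) = 1.072094
r_real = 1.072094 - 1 = 0.072094

0.072094


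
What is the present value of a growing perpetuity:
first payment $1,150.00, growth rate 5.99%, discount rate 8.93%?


Formula: PV = C / (r - g)
Spread: r - g = 0.0893 - 0.0599 = 0.0294
Substituting: PV = $1,150.00 / 0.0294
PV = $39,115.65

$39,115.65


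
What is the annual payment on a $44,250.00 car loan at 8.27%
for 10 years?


Formula: PMT = PV * r / (1 - (1+r)^(-n))
Denominator: 1 - (1 + 0.0827)^(-10) = 0.548229
Numerator: $44,250.00 * 0.0827 = 3659.475
PMT = 3659.475 / 0.548229 = $6,675.09

$6,675.09


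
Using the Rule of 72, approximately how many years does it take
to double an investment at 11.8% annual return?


Formula: Years ≈ 72 / r
Substituting: Years ≈ 72 / 11.8
Years ≈ 6.1

6.1 years


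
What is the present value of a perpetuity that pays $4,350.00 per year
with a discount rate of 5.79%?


Formula: PV = C / r
Substituting: PV = $4,350.00 / 0.0579
PV = $75,129.53

$75,129.53


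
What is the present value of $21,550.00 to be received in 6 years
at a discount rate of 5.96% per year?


Formula: PV = FV / (1 + r)^n
Substituting: PV = $21,550.00 / (1 + 0.0596)^6
Discount factor: (1.0596)^6 = 1.41531
PV = $21,550.00 / 1.41531 = $15,226.34

$15,226.34


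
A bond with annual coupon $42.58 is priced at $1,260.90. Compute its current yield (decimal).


Formula: Current yield = annual coupon / price
Substituting: CY = $42.58 / $1,260.90
CY = 0.03377

0.03377


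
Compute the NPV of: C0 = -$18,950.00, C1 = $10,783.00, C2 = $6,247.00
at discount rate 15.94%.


Formula: NPV = C0 + C1/(1+r) + C2/(1+r)^2
Discount C1: $10,783.00 / (1 + 0.1594) = $9,300.50
Discount C2: $6,247.00 / (1 + 0.1594)^2 = $4,647.34
NPV = -$18,950.00 + $9,300.50 + $4,647.34 = -$5,002.15

-$5,002.15


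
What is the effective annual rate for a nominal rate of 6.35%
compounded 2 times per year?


Formula: EAR = (1 + r/m)^m - 1
Period rate: r/m = 0.0635 / 2 = 0.03175
Compounding: (1 + 0.03175)^2 = 1.064508
EAR = 1.064508 - 1 = 0.064508

0.064508


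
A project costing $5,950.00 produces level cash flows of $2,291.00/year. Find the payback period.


Formula: Payback = investment / annual cash flow
Substituting: Payback = $5,950.00 / $2,291.00
Payback = 2.5971 years

2.5971 years


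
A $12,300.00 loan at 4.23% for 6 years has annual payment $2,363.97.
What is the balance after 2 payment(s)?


Formula: Balance = PV*(1+r)^k - PMT*((1+r)^k - 1)/r
Growth: (1 + 0.0423)^2 = 1.086389
Accumulated factor: ((1+r)^k - 1)/r = 2.0423
Balance = $12,300.00 * 1.086389 - $2,363.97 * 2.0423
Balance = $8,534.65

$8,534.65


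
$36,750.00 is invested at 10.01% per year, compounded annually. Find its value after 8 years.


Formula: FV = P * (1 + r)^n
Substituting: FV = $36,750.00 * (1 + 0.1001)^8
Growth factor: (1.1001)^8 = 2.145148
FV = $36,750.00 * 2.145148 = $78,834.20

$78,834.20


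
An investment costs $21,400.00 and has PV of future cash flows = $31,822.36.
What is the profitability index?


Formula: PI = PV(cash flows) / initial investment
Substituting: PI = $31,822.36 / $21,400.00
PI = 1.487

1.487


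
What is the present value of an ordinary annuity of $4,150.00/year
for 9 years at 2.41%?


Formula: PV = PMT * (1 - (1+r)^(-n)) / r
Discount factor: (1 + 0.0241)^(-9) = 0.807084
Bracket: 1 - 0.807084 = 0.192916
PV = $4,150.00 * 0.192916 / 0.0241 = $33,219.99

$33,219.99


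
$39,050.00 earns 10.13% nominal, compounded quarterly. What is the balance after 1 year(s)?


Formula: FV = P * (1 + r/m)^(m*t)
Period rate: r/m = 0.1013 / 4 = 0.025325
Total periods: m*t = 4 * 1 = 4
Growth factor: (1 + 0.025325)^4 = 1.105214
FV = $39,050.00 * 1.105214 = $43,158.59

$43,158.59


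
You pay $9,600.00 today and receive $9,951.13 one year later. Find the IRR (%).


Formula: IRR = C1/C0 - 1
Substituting: IRR = $9,951.13 / $9,600.00 - 1
Ratio: 1.036576 - 1 = 0.036576
IRR = 3.6576%

3.6576%


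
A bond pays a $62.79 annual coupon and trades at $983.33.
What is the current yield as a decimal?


Formula: Current yield = annual coupon / price
Substituting: CY = $62.79 / $983.33
CY = 0.063854

0.063854


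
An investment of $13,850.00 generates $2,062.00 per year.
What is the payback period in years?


Formula: Payback = investment / annual cash flow
Substituting: Payback = $13,850.00 / $2,062.00
Payback = 6.7168 years

6.7168 years


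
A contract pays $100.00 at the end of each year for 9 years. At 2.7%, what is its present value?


Formula: PV = PMT * (1 - (1+r)^(-n)) / r
Discount factor: (1 + 0.027)^(-9) = 0.786803
Bracket: 1 - 0.786803 = 0.213197
PV = $100.00 * 0.213197 / 0.027 = $789.62

$789.62


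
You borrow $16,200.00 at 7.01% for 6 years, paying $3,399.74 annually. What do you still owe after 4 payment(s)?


Formula: Balance = PV*(1+r)^k - PMT*((1+r)^k - 1)/r
Growth: (1 + 0.0701)^4 = 1.311286
Accumulated factor: ((1+r)^k - 1)/r = 4.440601
Balance = $16,200.00 * 1.311286 - $3,399.74 * 4.440601
Balance = $6,145.95

$6,145.95


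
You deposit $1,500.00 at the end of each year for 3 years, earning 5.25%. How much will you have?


Formula: FV = PMT * ((1+r)^n - 1) / r
Growth factor: (1 + 0.0525)^3 = 1.165913
Numerator: 1.165913 - 1 = 0.165913
FV = $1,500.00 * 0.165913 / 0.0525 = $4,740.38

$4,740.38


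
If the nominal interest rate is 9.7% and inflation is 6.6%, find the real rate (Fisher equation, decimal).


Formula: (1 + r_real) = (1 + r_nom) / (1 + inflation)
Substituting: (1 + r_real) = 1.097 / 1.066
(1 + r_real) = 1.029081
r_real = 1.029081 - 1 = 0.029081

0.029081


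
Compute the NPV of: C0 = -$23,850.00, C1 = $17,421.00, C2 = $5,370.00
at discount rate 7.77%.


Formula: NPV = C0 + C1/(1+r) + C2/(1+r)^2
Discount C1: $17,421.00 / (1 + 0.0777) = $16,164.98
Discount C2: $5,370.00 / (1 + 0.0777)^2 = $4,623.58
NPV = -$23,850.00 + $16,164.98 + $4,623.58 = -$3,061.44

-$3,061.44


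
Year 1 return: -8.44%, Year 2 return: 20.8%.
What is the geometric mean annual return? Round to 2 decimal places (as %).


Formula: Geometric mean = ((1+r1)*(1+r2))^(1/2) - 1
Product: (1 + -0.0844) * (1 + 0.208) = 0.9156 * 1.208 = 1.106045
Square root: 1.106045^0.5 = 1.051687
Geometric mean = 1.051687 - 1 = 0.051687
As percentage: 5.17%

5.17%


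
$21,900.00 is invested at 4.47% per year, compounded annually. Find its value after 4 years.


Formula: FV = P * (1 + r)^n
Substituting: FV = $21,900.00 * (1 + 0.0447)^4
Growth factor: (1.0447)^4 = 1.19115
FV = $21,900.00 * 1.19115 = $26,086.18

$26,086.18


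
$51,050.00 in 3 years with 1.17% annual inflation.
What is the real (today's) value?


Formula: Real value = nominal / (1 + inflation)^years
Price level: (1 + 0.0117)^3 = 1.035512
Real value = $51,050.00 / 1.035512 = $49,299.27

$49,299.27


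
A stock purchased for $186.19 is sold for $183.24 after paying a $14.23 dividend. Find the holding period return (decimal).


Formula: HPR = (P1 - P0 + D) / P0
Gain: $183.24 - $186.19 + $14.23 = $11.28
HPR = $11.28 / $186.19 = 0.0606

0.0606


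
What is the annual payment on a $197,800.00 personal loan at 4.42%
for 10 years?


Formula: PMT = PV * r / (1 - (1+r)^(-n))
Denominator: 1 - (1 + 0.0442)^(-10) = 0.351122
Numerator: $197,800.00 * 0.0442 = 8742.76
PMT = 8742.76 / 0.351122 = $24,899.50

$24,899.50


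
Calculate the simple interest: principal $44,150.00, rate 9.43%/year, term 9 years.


Formula: I = P * r * t
Substituting: I = $44,150.00 * 0.0943 * 9
Step: I = $44,150.00 * 0.8487
I = $37,470.11

$37,470.11


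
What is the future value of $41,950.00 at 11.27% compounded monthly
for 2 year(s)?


Formula: FV = P * (1 + r/m)^(m*t)
Period rate: r/m = 0.1127 / 12 = 0.009392
Total periods: m*t = 12 * 2 = 24
Growth factor: (1 + 0.009392)^24 = 1.251507
FV = $41,950.00 * 1.251507 = $52,500.70

$52,500.70


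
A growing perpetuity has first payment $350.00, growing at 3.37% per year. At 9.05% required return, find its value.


Formula: PV = C / (r - g)
Spread: r - g = 0.0905 - 0.0337 = 0.0568
Substituting: PV = $350.00 / 0.0568
PV = $6,161.97

$6,161.97


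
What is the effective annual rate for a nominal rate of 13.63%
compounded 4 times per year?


Formula: EAR = (1 + r/m)^m - 1
Period rate: r/m = 0.1363 / 4 = 0.034075
Compounding: (1 + 0.034075)^4 = 1.143426
EAR = 1.143426 - 1 = 0.143426

0.143426


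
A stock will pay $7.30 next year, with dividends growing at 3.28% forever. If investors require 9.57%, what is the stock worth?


Formula: P = D1 / (r - g)
Spread: r - g = 0.0957 - 0.0328 = 0.0629
Substituting: P = $7.30 / 0.0629
P = $116.06

$116.06


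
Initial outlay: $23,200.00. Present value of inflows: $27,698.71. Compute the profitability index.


Formula: PI = PV(cash flows) / initial investment
Substituting: PI = $27,698.71 / $23,200.00
PI = 1.1939

1.1939


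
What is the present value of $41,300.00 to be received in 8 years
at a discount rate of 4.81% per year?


Formula: PV = FV / (1 + r)^n
Substituting: PV = $41,300.00 / (1 + 0.0481)^8
Discount factor: (1.0481)^8 = 1.456202
PV = $41,300.00 / 1.456202 = $28,361.44

$28,361.44


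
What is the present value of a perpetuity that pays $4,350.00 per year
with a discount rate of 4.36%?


Formula: PV = C / r
Substituting: PV = $4,350.00 / 0.0436
PV = $99,770.64

$99,770.64


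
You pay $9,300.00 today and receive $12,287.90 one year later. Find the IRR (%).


Formula: IRR = C1/C0 - 1
Substituting: IRR = $12,287.90 / $9,300.00 - 1
Ratio: 1.32128 - 1 = 0.32128
IRR = 32.128%

32.128%


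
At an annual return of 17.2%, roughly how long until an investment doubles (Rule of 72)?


Formula: Years ≈ 72 / r
Substituting: Years ≈ 72 / 17.2
Years ≈ 4.2

4.2 years


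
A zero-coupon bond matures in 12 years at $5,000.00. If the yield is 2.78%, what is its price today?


Formula: Price = FV / (1 + r)^n
Substituting: Price = $5,000.00 / (1 + 0.0278)^12
Discount factor: (1.0278)^12 = 1.389643
Price = $5,000.00 / 1.389643 = $3,598.05

$3,598.05


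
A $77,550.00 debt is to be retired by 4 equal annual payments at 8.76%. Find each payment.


Formula: PMT = PV * r / (1 - (1+r)^(-n))
Denominator: 1 - (1 + 0.0876)^(-4) = 0.285301
Numerator: $77,550.00 * 0.0876 = 6793.38
PMT = 6793.38 / 0.285301 = $23,811.28

$23,811.28


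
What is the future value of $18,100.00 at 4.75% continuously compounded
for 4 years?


Formula: FV = P * e^(r*t)
Exponent: r*t = 0.0475 * 4 = 0.19
e^(0.19) = 1.20925
FV = $18,100.00 * 1.20925 = $21,887.42

$21,887.42


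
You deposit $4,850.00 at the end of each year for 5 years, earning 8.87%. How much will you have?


Formula: FV = PMT * ((1+r)^n - 1) / r
Growth factor: (1 + 0.0887)^5 = 1.529471
Numerator: 1.529471 - 1 = 0.529471
FV = $4,850.00 * 0.529471 / 0.0887 = $28,950.76

$28,950.76


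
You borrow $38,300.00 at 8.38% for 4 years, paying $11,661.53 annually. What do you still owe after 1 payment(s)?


Formula: Balance = PV*(1+r)^k - PMT*((1+r)^k - 1)/r
Growth: (1 + 0.0838)^1 = 1.0838
Accumulated factor: ((1+r)^k - 1)/r = 1.0
Balance = $38,300.00 * 1.0838 - $11,661.53 * 1.0
Balance = $29,848.01

$29,848.01


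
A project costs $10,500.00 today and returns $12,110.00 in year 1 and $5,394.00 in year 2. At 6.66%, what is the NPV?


Formula: NPV = C0 + C1/(1+r) + C2/(1+r)^2
Discount C1: $12,110.00 / (1 + 0.0666) = $11,353.83
Discount C2: $5,394.00 / (1 + 0.0666)^2 = $4,741.41
NPV = -$10,500.00 + $11,353.83 + $4,741.41 = $5,595.25

$5,595.25
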